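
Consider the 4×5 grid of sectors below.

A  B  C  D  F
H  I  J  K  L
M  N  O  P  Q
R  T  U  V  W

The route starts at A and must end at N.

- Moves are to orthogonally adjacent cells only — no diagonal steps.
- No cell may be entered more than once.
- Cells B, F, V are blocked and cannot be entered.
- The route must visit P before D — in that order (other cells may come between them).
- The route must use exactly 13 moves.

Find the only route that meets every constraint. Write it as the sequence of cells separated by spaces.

A H M R T U O P K D C J I N

The waypoints must appear in the order P, D, with no cell reused.
Route from A: 3× down (reaching R), 2× right (reaching U), up to O, right to P, 2× up (reaching D), left to C, down to J, left to I, down to N — 13 moves in all.
Check: order respected (P at step 7, D at step 9); 13 moves as required.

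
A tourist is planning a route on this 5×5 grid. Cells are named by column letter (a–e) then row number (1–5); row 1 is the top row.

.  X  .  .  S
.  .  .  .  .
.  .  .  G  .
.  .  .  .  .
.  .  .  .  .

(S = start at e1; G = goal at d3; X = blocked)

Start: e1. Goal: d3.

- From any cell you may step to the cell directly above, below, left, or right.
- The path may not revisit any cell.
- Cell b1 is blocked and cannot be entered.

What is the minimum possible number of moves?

3

The Manhattan distance from e1 to d3 is |1−3| + |5−4| = 3, so at least 3 moves are needed.
A route of 3 moves achieves this: e1 → e2 → e3 → d3.
Since 3 matches the lower bound, it is optimal.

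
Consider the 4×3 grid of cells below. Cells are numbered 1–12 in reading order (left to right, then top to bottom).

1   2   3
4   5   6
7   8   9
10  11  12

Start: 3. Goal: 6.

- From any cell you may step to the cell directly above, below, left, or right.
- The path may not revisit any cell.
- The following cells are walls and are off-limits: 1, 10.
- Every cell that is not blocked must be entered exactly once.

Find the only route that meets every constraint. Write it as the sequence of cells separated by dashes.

3 - 2 - 5 - 4 - 7 - 8 - 11 - 12 - 9 - 6

Need to visit all 10 open cells exactly once, starting at 3 and ending at 6.
Cell 4 has only two open neighbours (7 and 5), so the path must pass straight through it: one of those is the cell it's entered from and the other is where it exits.
Route from 3: left to 2, down to 5, left to 4, down to 7, right to 8, down to 11, right to 12, 2× up (reaching 6) — 9 moves in all.
Check: all 10 open cells covered.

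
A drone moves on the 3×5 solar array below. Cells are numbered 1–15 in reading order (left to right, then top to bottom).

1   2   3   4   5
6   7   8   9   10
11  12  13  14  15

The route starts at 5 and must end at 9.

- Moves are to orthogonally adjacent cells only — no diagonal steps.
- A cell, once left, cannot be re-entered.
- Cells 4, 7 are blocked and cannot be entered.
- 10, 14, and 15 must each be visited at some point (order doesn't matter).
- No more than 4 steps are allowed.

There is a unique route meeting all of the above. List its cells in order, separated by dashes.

Any route must reach 10, 14, and 15 and still end at 9 within 4 moves, so the order of the required stops is forced.
Route from 5: down 2 to 15, left 1 to 14, up 1 to 9 — 4 moves in all.
Check: all required cells visited; 4 ≤ 4 moves.

5 - 10 - 15 - 14 - 9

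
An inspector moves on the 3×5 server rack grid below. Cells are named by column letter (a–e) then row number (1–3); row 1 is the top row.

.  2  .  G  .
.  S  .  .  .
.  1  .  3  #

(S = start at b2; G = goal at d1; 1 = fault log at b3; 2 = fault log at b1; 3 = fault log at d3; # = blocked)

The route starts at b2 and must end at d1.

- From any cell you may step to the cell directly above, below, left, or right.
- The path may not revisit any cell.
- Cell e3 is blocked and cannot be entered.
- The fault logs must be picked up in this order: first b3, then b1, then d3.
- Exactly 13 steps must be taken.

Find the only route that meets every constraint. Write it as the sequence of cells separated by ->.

b2 -> b3 -> a3 -> a2 -> a1 -> b1 -> c1 -> c2 -> c3 -> d3 -> d2 -> e2 -> e1 -> d1

The waypoints must appear in the order b3, b1, d3, with no cell reused.
Route from b2: down 1 to b3, left 1 to a3, up 2 to a1, right 2 to c1, down 2 to c3, right 1 to d3, up 1 to d2, right 1 to e2, up 1 to e1, left 1 to d1 — 13 moves in all.
Check: order respected (1 at step 1, 2 at step 5, 3 at step 9); 13 moves as required.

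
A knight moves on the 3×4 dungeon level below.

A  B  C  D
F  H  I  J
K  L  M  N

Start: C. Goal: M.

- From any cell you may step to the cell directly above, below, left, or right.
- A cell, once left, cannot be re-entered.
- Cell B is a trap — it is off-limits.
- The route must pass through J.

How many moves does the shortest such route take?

Any route passes through J somewhere between C and M. Summing Manhattan distances along the two legs (C → J → M) gives a lower bound of 2 + 2 = 4 moves.
A route of 4 moves achieves this: C → I → J → N → M.
Since 4 matches the lower bound, it is optimal.

4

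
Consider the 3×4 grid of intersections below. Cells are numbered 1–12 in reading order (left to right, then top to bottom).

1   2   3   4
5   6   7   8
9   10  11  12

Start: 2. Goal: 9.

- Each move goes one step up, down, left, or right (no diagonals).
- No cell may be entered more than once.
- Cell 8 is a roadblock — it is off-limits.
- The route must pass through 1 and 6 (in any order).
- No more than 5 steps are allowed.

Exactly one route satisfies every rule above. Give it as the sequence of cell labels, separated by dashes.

2 - 1 - 5 - 6 - 10 - 9

Any route must reach 1 and 6 and still end at 9 within 5 moves, so the order of the required stops is forced.
Route from 2: left to 1, down to 5, right to 6, down to 10, left to 9 — 5 moves in all.
Check: all required cells visited; 5 ≤ 5 moves.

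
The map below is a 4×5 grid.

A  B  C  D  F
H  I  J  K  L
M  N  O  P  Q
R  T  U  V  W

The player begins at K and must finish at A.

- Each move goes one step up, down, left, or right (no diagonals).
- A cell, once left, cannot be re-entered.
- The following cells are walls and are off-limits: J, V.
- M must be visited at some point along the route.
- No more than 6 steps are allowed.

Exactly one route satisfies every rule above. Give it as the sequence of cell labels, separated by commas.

The 6-move cap with required stops at M leaves no slack for detours.
Route from K: down 1 to P, left 3 to M, up 2 to A — 6 moves in all.
Check: all required cells visited; 6 ≤ 6 moves.

K, P, O, N, M, H, A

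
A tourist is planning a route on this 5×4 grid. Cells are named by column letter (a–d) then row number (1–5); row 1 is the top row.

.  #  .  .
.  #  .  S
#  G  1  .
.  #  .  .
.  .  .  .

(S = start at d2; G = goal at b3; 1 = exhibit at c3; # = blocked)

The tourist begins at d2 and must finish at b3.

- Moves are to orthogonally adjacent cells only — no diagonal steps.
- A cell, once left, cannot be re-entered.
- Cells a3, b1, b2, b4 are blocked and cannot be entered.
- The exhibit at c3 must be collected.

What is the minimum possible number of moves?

3

Any route passes through c3 somewhere between d2 and b3. Summing Manhattan distances along the two legs (d2 → c3 → b3) gives a lower bound of 2 + 1 = 3 moves.
A route of 3 moves achieves this: d2 → d3 → c3 → b3.
Since 3 matches the lower bound, it is optimal.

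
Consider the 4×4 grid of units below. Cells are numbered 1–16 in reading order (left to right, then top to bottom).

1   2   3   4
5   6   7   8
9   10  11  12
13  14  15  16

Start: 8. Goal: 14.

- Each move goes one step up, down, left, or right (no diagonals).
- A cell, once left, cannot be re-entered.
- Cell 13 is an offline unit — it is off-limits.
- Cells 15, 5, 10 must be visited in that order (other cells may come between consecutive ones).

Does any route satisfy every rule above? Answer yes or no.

yes

One route that works: 8 → 12 → 16 → 15 → 11 → 7 → 6 → 5 → 9 → 10 → 14.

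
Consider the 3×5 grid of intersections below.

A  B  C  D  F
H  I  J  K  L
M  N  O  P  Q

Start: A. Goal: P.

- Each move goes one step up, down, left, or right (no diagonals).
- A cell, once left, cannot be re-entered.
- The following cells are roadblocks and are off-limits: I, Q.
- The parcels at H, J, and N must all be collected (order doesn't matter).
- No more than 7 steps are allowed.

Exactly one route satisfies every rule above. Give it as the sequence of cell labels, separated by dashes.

Any route must reach H, J, and N and still end at P within 7 moves, so the order of the required stops is forced.
Route from A: down 2 to M, right 2 to O, up 1 to J, right 1 to K, down 1 to P — 7 moves in all.
Check: all required cells visited; 7 ≤ 7 moves.

A - H - M - N - O - J - K - P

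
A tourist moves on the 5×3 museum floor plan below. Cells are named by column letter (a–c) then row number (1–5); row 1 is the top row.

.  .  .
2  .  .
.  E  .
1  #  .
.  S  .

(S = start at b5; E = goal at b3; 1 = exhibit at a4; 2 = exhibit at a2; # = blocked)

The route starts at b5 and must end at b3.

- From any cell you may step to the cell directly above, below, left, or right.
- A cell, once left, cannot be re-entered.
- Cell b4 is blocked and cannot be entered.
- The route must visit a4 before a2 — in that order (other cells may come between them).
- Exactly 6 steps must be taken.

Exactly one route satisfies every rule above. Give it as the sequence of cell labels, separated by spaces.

b5 a5 a4 a3 a2 b2 b3

The waypoints must appear in the order a4, a2, with no cell reused.
Route from b5: left 1 to a5, up 3 to a2, right 1 to b2, down 1 to b3 — 6 moves in all.
Check: order respected (1 at step 2, 2 at step 4); 6 moves as required.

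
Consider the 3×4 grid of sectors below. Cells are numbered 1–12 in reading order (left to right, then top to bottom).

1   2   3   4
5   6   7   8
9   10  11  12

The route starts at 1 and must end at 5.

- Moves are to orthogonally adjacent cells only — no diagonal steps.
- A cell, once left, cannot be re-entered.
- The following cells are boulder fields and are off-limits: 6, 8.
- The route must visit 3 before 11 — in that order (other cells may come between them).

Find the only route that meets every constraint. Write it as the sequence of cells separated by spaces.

The waypoints must appear in the order 3, 11, with no cell reused.
Route from 1: right 2 to 3, down 2 to 11, left 2 to 9, up 1 to 5 — 7 moves in all.
Check: order respected (3 at step 2, 11 at step 4).

1 2 3 7 11 10 9 5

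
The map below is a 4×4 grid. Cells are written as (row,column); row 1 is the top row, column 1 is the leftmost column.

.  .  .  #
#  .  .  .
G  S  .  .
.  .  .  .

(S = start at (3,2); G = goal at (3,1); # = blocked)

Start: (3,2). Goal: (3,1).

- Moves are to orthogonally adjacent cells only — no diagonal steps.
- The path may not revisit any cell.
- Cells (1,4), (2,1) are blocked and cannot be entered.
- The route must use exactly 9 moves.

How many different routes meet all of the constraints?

5

Need simple routes of exactly 9 moves from (3,2) to (3,1) (Manhattan distance 1, so 4 moves are spent on a detour and 4 undoing it).
Enumerating: (3,2) (2,2) (1,2) (1,3) (2,3) (3,3) (4,3) (4,2) (4,1) (3,1) | (3,2) (2,2) (2,3) (3,3) (3,4) (4,4) (4,3) (4,2) (4,1) (3,1) | (3,2) (2,2) (2,3) (2,4) (3,4) (4,4) (4,3) (4,2) (4,1) (3,1) | (3,2) (2,2) (2,3) (2,4) (3,4) (3,3) (4,3) (4,2) (4,1) (3,1) | (3,2) (3,3) (2,3) (2,4) (3,4) (4,4) (4,3) (4,2) (4,1) (3,1).
That gives 5 routes.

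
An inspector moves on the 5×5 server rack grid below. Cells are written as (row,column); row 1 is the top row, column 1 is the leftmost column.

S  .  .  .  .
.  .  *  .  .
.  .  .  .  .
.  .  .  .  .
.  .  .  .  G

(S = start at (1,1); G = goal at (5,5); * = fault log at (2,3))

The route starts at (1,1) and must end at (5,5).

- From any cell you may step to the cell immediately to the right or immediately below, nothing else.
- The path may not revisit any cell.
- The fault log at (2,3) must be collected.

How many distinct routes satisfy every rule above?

A right/down-only route from (1,1) to (5,5) makes exactly 4 down-moves and 4 right-moves in some order.
With no other constraints that would be C(8,4) = 70 routes.
Split at (2,3) and multiply the segment counts: (1,1)→(2,3): 3; (2,3)→(5,5): 10; product = 30.
That gives 30 routes.

30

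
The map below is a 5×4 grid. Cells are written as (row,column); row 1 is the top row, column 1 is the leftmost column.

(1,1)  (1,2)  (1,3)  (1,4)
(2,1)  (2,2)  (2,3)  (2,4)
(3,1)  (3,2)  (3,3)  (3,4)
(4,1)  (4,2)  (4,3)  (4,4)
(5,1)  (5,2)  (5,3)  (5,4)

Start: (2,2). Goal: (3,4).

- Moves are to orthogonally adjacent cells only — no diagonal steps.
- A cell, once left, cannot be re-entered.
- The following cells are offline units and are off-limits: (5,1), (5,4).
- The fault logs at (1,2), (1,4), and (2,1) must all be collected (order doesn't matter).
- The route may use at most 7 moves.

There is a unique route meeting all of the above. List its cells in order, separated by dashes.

(2,2) - (2,1) - (1,1) - (1,2) - (1,3) - (1,4) - (2,4) - (3,4)

Any route must reach (1,2), (1,4), and (2,1) and still end at (3,4) within 7 moves, so the order of the required stops is forced.
Route from (2,2): left to (2,1), up to (1,1), 3× right (reaching (1,4)), 2× down (reaching (3,4)) — 7 moves in all.
Check: all required cells visited; 7 ≤ 7 moves.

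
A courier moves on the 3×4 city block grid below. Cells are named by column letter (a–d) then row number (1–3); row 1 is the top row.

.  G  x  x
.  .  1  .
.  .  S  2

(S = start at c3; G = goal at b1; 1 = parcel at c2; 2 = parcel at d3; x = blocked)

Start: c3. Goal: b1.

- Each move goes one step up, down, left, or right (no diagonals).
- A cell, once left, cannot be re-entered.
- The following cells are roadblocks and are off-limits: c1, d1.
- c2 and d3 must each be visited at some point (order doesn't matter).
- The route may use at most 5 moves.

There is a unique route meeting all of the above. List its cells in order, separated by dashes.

c3 - d3 - d2 - c2 - b2 - b1

The budget equals the shortest possible length, so every move has to be on a shortest route through the required cells.
Route from c3: right 1 to d3, up 1 to d2, left 2 to b2, up 1 to b1 — 5 moves in all.
Check: all required cells visited; 5 ≤ 5 moves.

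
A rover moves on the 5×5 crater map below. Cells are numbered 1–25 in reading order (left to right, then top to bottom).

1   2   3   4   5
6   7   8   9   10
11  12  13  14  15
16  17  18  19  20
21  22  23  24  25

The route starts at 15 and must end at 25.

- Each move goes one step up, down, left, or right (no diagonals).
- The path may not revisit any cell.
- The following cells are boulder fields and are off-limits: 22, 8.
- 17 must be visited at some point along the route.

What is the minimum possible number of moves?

Any route passes through 17 somewhere between 15 and 25. Summing Manhattan distances along the two legs (15 → 17 → 25) gives a lower bound of 4 + 4 = 8 moves.
A route of 8 moves achieves this: 15 → 14 → 13 → 12 → 17 → 18 → 23 → 24 → 25.
Since 8 matches the lower bound, it is optimal.

8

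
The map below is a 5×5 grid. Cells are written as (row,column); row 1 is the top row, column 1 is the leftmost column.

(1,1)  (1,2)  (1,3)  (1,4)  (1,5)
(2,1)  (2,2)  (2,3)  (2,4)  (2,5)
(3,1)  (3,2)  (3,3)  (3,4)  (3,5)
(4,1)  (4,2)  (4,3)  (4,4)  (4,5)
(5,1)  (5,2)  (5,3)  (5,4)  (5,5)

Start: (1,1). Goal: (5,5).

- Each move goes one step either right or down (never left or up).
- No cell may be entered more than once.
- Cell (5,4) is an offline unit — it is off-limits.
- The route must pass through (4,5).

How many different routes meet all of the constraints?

A right/down-only route from (1,1) to (5,5) makes exactly 4 down-moves and 4 right-moves in some order.
With no other constraints that would be C(8,4) = 70 routes.
Split at (4,5) and multiply the segment counts (each segment already excludes blocked cells): (1,1)→(4,5): 35; (4,5)→(5,5): 1; product = 35.
That gives 35 routes.

35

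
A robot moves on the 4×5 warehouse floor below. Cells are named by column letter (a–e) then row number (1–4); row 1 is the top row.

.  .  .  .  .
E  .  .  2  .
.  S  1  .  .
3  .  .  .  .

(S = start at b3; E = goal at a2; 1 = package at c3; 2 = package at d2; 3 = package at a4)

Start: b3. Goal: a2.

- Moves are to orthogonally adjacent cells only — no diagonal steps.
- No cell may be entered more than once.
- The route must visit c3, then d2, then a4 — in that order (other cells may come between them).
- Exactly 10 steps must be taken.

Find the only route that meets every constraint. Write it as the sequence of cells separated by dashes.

b3 - c3 - c2 - d2 - d3 - d4 - c4 - b4 - a4 - a3 - a2

The waypoints must appear in the order c3, d2, a4, with no cell reused.
Route from b3: right 1 to c3, up 1 to c2, right 1 to d2, down 2 to d4, left 3 to a4, up 2 to a2 — 10 moves in all.
Check: order respected (1 at step 1, 2 at step 3, 3 at step 8); 10 moves as required.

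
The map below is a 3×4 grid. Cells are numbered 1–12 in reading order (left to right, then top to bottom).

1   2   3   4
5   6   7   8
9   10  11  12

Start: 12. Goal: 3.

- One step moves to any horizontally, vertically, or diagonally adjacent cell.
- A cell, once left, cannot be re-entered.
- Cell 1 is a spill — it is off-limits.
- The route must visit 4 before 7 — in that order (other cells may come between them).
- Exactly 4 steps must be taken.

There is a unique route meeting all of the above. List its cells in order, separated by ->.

The waypoints must appear in the order 4, 7, with no cell reused.
Route from 12: up 2 to 4, down-left 1 to 7, up 1 to 3 — 4 moves in all.
Check: order respected (4 at step 2, 7 at step 3); 4 moves as required.

12 -> 8 -> 4 -> 7 -> 3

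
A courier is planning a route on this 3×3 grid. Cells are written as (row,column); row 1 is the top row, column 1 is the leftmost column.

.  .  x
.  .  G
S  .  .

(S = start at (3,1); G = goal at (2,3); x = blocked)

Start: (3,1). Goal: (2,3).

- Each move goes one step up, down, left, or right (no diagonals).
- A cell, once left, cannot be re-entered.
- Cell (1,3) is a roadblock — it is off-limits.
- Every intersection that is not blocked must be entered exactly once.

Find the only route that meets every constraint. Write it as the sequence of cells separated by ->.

Need to visit all 8 open cells exactly once, starting at (3,1) and ending at (2,3).
Cell (1,2) has only two open neighbours ((2,2) and (1,1)), so the path must pass straight through it: one of those is the cell it's entered from and the other is where it exits.
Route from (3,1): 2× up (reaching (1,1)), right to (1,2), 2× down (reaching (3,2)), right to (3,3), up to (2,3) — 7 moves in all.
Check: all 8 open cells covered.

(3,1) -> (2,1) -> (1,1) -> (1,2) -> (2,2) -> (3,2) -> (3,3) -> (2,3)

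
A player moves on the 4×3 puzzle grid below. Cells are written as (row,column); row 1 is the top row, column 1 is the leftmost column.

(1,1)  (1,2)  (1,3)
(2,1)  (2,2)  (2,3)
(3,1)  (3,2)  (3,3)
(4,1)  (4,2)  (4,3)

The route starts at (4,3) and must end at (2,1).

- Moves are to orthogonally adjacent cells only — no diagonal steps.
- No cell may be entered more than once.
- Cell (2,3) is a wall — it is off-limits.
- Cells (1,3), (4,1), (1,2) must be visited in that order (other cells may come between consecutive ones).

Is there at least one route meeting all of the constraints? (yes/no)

(1,3) must be visited but has only one open neighbour ((1,2)), and it is neither the start nor the goal — the route would have to enter and leave through (1,2), re-entering it.

no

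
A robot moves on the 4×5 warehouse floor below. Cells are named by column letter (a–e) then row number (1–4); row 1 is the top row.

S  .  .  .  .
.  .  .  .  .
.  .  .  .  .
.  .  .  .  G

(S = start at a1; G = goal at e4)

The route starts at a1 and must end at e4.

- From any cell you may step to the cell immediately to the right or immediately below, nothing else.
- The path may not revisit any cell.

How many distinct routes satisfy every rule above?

A right/down-only route from a1 to e4 makes exactly 3 down-moves and 4 right-moves in some order.
With no other constraints that would be C(7,3) = 35 routes.
That gives 35 routes.

35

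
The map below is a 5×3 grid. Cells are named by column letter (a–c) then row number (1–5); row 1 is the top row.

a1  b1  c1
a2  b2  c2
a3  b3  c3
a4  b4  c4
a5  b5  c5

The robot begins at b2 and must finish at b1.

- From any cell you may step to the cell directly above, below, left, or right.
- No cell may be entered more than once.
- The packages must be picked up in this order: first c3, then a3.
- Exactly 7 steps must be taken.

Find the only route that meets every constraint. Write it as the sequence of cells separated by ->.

The waypoints must appear in the order c3, a3, with no cell reused.
Route from b2: right 1 to c2, down 1 to c3, left 2 to a3, up 2 to a1, right 1 to b1 — 7 moves in all.
Check: order respected (c3 at step 2, a3 at step 4); 7 moves as required.

b2 -> c2 -> c3 -> b3 -> a3 -> a2 -> a1 -> b1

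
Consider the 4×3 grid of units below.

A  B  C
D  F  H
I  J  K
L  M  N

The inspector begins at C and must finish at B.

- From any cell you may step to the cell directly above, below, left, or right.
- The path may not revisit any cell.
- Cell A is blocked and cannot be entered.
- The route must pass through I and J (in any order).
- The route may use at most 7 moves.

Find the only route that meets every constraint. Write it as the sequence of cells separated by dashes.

C - H - K - J - I - D - F - B

The 7-move cap with required stops at I, J leaves no slack for detours.
Route from C: 2× down (reaching K), 2× left (reaching I), up to D, right to F, up to B — 7 moves in all.
Check: all required cells visited; 7 ≤ 7 moves.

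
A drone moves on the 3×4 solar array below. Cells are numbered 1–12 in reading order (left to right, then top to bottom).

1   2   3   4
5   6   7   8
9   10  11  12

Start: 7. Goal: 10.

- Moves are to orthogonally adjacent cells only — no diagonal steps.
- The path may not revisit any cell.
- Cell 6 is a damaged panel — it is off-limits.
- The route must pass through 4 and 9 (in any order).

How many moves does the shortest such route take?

8

Any route passes through 4 and 9 in some order between 7 and 10. Summing Manhattan distances along each leg and taking the cheapest ordering (7 → 4 → 9 → 10) gives a lower bound of 2 + 5 + 1 = 8 moves.
A route of 8 moves achieves this: 7 → 8 → 4 → 3 → 2 → 1 → 5 → 9 → 10.
Since 8 matches the lower bound, it is optimal.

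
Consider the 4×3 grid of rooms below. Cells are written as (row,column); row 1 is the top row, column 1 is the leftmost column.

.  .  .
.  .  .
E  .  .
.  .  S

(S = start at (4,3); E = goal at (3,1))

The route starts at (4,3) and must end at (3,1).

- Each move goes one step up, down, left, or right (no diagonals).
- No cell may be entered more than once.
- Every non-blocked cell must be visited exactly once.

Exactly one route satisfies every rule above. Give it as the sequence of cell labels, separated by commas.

Need to visit all 12 open cells exactly once, starting at (4,3) and ending at (3,1).
Cell (1,3) has only two open neighbours ((2,3) and (1,2)), so the path must pass straight through it: one of those is the cell it's entered from and the other is where it exits.
Route from (4,3): up 3 to (1,3), left 2 to (1,1), down 1 to (2,1), right 1 to (2,2), down 2 to (4,2), left 1 to (4,1), up 1 to (3,1) — 11 moves in all.
Check: all 12 open cells covered.

(4,3), (3,3), (2,3), (1,3), (1,2), (1,1), (2,1), (2,2), (3,2), (4,2), (4,1), (3,1)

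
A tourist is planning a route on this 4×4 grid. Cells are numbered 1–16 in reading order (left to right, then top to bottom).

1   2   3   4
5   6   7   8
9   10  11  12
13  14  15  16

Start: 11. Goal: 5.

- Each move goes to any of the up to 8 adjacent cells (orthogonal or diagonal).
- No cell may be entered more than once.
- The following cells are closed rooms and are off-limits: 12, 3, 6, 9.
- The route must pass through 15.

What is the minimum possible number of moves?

Any route passes through 15 somewhere between 11 and 5. Summing Chebyshev distances along the two legs (11 → 15 → 5) gives a lower bound of 1 + 2 = 3 moves.
A route of 3 moves achieves this: 11 → 15 → 10 → 5.
Since 3 matches the lower bound, it is optimal.

3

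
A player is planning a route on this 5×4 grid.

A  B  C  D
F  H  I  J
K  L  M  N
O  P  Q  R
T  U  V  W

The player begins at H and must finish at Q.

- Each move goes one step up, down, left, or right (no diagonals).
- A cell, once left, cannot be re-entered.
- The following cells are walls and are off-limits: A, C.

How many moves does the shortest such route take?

3

The Manhattan distance from H to Q is |2−4| + |2−3| = 3, so at least 3 moves are needed.
A route of 3 moves achieves this: H → L → P → Q.
Since 3 matches the lower bound, it is optimal.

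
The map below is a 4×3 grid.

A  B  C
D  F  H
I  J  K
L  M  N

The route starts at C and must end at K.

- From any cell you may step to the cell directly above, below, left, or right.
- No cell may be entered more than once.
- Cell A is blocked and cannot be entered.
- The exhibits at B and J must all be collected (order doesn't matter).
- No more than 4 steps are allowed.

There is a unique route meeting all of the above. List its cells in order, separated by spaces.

C B F J K

Any route must reach B and J and still end at K within 4 moves, so the order of the required stops is forced.
Route from C: left 1 to B, down 2 to J, right 1 to K — 4 moves in all.
Check: all required cells visited; 4 ≤ 4 moves.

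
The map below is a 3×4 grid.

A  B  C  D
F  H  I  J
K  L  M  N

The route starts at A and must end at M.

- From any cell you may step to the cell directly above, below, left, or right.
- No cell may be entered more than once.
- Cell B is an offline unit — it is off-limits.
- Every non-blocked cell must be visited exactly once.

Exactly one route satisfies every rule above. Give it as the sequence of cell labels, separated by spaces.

Need to visit all 11 open cells exactly once, starting at A and ending at M.
Cell C has only two open neighbours (I and D), so the path must pass straight through it: one of those is the cell it's entered from and the other is where it exits.
Route from A: 2× down (reaching K), right to L, up to H, right to I, up to C, right to D, 2× down (reaching N), left to M — 10 moves in all.
Check: all 11 open cells covered.

A F K L H I C D J N M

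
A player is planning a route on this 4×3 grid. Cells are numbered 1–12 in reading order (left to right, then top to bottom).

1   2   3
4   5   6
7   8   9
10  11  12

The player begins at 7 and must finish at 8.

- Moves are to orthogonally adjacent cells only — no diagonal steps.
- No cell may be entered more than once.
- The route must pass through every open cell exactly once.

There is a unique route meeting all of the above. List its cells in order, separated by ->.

Need to visit all 12 open cells exactly once, starting at 7 and ending at 8.
Cell 10 has only two open neighbours (7 and 11), so the path must pass straight through it: one of those is the cell it's entered from and the other is where it exits.
Route from 7: down to 10, 2× right (reaching 12), 3× up (reaching 3), 2× left (reaching 1), down to 4, right to 5, down to 8 — 11 moves in all.
Check: all 12 open cells covered.

7 -> 10 -> 11 -> 12 -> 9 -> 6 -> 3 -> 2 -> 1 -> 4 -> 5 -> 8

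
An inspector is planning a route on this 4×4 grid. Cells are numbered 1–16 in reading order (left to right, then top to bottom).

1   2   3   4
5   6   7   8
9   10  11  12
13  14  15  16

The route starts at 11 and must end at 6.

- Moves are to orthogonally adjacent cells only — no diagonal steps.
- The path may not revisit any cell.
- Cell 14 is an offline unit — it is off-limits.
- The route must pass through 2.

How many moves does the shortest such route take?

Any route passes through 2 somewhere between 11 and 6. Summing Manhattan distances along the two legs (11 → 2 → 6) gives a lower bound of 3 + 1 = 4 moves.
A route of 4 moves achieves this: 11 → 7 → 3 → 2 → 6.
Since 4 matches the lower bound, it is optimal.

4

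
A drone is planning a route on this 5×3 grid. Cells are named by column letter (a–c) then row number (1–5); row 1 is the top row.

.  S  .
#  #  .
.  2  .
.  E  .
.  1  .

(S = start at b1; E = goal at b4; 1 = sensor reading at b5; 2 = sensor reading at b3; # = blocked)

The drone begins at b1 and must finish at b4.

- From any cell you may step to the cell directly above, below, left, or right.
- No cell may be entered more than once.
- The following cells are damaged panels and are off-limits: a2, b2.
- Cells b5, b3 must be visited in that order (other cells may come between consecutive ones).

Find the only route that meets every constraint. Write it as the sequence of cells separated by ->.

b1 -> c1 -> c2 -> c3 -> c4 -> c5 -> b5 -> a5 -> a4 -> a3 -> b3 -> b4

The waypoints must appear in the order b5, b3, with no cell reused.
Route from b1: right 1 to c1, down 4 to c5, left 2 to a5, up 2 to a3, right 1 to b3, down 1 to b4 — 11 moves in all.
Check: order respected (1 at step 6, 2 at step 10).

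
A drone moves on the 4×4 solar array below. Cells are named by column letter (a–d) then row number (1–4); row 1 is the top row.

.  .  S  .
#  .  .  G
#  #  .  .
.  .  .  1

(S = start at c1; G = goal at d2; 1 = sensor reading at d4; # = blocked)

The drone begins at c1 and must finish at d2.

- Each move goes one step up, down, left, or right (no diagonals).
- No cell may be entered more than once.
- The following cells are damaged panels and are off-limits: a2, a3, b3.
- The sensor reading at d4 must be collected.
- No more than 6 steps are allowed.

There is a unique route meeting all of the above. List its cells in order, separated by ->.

c1 -> c2 -> c3 -> c4 -> d4 -> d3 -> d2

Any route must reach d4 and still end at d2 within 6 moves, so the order of the required stops is forced.
Route from c1: 3× down (reaching c4), right to d4, 2× up (reaching d2) — 6 moves in all.
Check: all required cells visited; 6 ≤ 6 moves.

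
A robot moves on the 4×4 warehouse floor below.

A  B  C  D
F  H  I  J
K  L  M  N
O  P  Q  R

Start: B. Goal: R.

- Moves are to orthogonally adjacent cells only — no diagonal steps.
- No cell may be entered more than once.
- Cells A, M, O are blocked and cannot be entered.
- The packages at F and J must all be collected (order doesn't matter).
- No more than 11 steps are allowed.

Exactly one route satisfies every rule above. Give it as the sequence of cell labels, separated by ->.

B -> C -> D -> J -> I -> H -> F -> K -> L -> P -> Q -> R

Any route must reach F and J and still end at R within 11 moves, so the order of the required stops is forced.
Route from B: 2× right (reaching D), down to J, 3× left (reaching F), down to K, right to L, down to P, 2× right (reaching R) — 11 moves in all.
Check: all required cells visited; 11 ≤ 11 moves.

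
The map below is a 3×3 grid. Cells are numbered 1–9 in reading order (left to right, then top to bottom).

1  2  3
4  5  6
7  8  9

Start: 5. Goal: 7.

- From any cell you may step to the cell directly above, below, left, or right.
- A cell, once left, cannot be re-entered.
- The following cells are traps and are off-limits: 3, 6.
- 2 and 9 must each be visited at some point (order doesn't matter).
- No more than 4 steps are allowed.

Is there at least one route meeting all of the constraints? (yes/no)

9 must be visited but has only one open neighbour (8), and it is neither the start nor the goal — the route would have to enter and leave through 8, re-entering it.

no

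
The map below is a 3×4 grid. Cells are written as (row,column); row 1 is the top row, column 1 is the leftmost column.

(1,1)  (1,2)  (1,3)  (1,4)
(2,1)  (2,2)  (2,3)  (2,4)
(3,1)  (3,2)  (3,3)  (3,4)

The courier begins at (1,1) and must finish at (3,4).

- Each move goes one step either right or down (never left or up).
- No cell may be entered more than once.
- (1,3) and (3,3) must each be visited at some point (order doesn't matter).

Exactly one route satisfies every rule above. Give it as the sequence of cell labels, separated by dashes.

Moves only go right or down, so the column and row indices never decrease.
Route from (1,1): 2× right (reaching (1,3)), 2× down (reaching (3,3)), right to (3,4) — 5 moves in all.
Check: all required cells visited.

(1,1) - (1,2) - (1,3) - (2,3) - (3,3) - (3,4)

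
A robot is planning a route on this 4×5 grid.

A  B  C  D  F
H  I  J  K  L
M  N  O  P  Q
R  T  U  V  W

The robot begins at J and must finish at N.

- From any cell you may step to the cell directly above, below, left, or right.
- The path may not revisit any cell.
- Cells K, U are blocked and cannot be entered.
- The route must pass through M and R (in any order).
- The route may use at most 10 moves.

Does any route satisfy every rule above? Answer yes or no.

One route that works: J → I → H → M → R → T → N.

yes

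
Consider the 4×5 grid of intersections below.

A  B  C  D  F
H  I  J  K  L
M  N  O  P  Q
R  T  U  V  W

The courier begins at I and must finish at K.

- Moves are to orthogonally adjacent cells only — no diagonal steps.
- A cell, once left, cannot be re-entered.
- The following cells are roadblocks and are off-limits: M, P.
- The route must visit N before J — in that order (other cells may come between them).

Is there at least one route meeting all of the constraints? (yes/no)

yes

One route that works: I → N → O → J → K.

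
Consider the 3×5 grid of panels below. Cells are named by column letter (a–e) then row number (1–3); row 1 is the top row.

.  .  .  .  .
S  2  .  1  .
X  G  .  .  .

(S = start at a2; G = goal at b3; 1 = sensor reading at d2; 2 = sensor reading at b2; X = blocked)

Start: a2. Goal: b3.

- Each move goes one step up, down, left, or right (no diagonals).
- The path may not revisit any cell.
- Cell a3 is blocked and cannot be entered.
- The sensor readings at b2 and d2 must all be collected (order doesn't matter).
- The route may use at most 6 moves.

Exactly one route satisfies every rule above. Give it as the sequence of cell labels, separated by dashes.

a2 - b2 - c2 - d2 - d3 - c3 - b3

The 6-move cap with required stops at b2, d2 leaves no slack for detours.
Route from a2: right 3 to d2, down 1 to d3, left 2 to b3 — 6 moves in all.
Check: all required cells visited; 6 ≤ 6 moves.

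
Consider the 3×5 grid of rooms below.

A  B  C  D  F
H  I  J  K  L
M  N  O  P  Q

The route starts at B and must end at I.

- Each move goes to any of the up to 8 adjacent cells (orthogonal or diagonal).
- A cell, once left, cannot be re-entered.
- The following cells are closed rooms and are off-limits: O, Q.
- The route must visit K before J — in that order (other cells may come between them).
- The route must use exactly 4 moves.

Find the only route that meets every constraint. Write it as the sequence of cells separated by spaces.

B C K J I

The waypoints must appear in the order K, J, with no cell reused.
Route from B: right to C, down-right to K, 2× left (reaching I) — 4 moves in all.
Check: order respected (K at step 2, J at step 3); 4 moves as required.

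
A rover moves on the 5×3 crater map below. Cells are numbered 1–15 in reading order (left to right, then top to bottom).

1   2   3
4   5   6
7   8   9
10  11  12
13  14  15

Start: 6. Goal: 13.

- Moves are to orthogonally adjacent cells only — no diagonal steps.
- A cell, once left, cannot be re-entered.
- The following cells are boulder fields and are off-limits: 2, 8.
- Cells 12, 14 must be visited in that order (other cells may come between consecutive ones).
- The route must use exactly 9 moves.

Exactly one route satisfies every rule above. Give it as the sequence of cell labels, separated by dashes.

6 - 5 - 4 - 7 - 10 - 11 - 12 - 15 - 14 - 13

The waypoints must appear in the order 12, 14, with no cell reused.
Route from 6: 2× left (reaching 4), 2× down (reaching 10), 2× right (reaching 12), down to 15, 2× left (reaching 13) — 9 moves in all.
Check: order respected (12 at step 6, 14 at step 8); 9 moves as required.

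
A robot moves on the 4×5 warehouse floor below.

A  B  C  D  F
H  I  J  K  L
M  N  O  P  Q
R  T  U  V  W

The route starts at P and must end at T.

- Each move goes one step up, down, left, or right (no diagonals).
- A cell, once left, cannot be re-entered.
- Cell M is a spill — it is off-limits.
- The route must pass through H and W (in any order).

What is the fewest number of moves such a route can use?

13

Any route passes through H and W in some order between P and T. Summing Manhattan distances along each leg and taking the cheapest ordering (P → W → H → T) gives a lower bound of 2 + 6 + 3 = 11 moves.
The shortest route satisfying every rule uses 13 moves: P → V → W → Q → L → F → D → C → B → A → H → I → N → T.
The no-revisit rule (legs can't share cells) pushes the minimum above the 11-move bound; an exhaustive check rules out every length from 11 to 12, leaving 13 as the minimum.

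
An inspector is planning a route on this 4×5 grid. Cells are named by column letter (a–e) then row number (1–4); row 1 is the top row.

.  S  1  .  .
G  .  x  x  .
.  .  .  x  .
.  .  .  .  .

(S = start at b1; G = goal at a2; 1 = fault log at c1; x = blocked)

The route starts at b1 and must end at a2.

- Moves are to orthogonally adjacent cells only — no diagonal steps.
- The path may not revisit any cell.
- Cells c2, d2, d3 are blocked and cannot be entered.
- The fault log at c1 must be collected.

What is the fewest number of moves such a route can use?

12

Any route passes through c1 somewhere between b1 and a2. Summing Manhattan distances along the two legs (b1 → c1 → a2) gives a lower bound of 1 + 3 = 4 moves.
The shortest route satisfying every rule uses 12 moves: b1 → c1 → d1 → e1 → e2 → e3 → e4 → d4 → c4 → c3 → b3 → b2 → a2.
The no-revisit rule (legs can't share cells) pushes the minimum above the 4-move bound; an exhaustive check rules out every length from 4 to 11 (on a 4-connected grid the length of any start-to-goal walk has the same parity as the Manhattan bound, so only lengths 4, 6, 8, … need checking), leaving 12 as the minimum.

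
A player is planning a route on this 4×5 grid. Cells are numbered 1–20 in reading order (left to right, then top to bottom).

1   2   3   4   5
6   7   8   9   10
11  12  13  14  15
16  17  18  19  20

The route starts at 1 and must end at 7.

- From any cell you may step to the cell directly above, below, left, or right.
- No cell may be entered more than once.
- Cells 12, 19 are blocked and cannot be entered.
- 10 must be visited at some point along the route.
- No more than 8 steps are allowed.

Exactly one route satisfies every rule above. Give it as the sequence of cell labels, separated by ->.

Any route must reach 10 and still end at 7 within 8 moves, so the order of the required stops is forced.
Route from 1: 4× right (reaching 5), down to 10, 3× left (reaching 7) — 8 moves in all.
Check: all required cells visited; 8 ≤ 8 moves.

1 -> 2 -> 3 -> 4 -> 5 -> 10 -> 9 -> 8 -> 7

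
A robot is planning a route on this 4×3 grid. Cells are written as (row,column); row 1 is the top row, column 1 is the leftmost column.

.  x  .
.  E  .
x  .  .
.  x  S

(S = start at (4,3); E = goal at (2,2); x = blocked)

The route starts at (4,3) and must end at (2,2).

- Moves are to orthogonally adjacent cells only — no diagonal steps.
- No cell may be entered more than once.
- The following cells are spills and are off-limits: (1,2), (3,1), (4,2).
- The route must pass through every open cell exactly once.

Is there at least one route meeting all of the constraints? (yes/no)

no

Cell (1,1) has only one open neighbour but is neither the start nor the goal, so a Hamiltonian route would have to both enter and leave it through the same neighbour — impossible without revisiting.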